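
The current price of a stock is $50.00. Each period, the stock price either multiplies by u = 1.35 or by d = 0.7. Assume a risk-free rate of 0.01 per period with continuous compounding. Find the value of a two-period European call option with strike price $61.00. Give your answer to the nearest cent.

Risk-neutral probability p = (e^0.01 − 0.7)/(1.35 − 0.7) = 0.3101/0.6500 = 0.4770
Terminal stock prices: S_uu = 91.13, S_ud = 47.25, S_dd = 24.5
Terminal payoffs (S − K): max(30.13, 0) = 30.13, max(-13.75, 0) = 0, max(-36.5, 0) = 0
Node u (S = 67.5): V_u = e^(−0.01)·[0.4770·30.1250 + 0.5230·0.0000] = 14.2267
Node d (S = 35): V_d = e^(−0.01)·[0.4770·0.0000 + 0.5230·0.0000] = 0.0000
Node 0 (S = 50): V_0 = e^(−0.01)·[0.4770·14.2267 + 0.5230·0.0000] = 6.7186

$6.72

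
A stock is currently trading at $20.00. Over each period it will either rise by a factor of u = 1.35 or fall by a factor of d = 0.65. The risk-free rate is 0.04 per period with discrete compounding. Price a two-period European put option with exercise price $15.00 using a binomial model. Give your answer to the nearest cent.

Risk-neutral probability p = (1 + 0.04 − 0.65)/(1.35 − 0.65) = 0.3900/0.7000 = 0.5571
Terminal stock prices: S_uu = 36.45, S_ud = 17.55, S_dd = 8.45
Terminal payoffs (K − S): max(-21.45, 0) = 0, max(-2.55, 0) = 0, max(6.55, 0) = 6.55
Node u (S = 27): V_u = 1/1.04·[0.5571·0.0000 + 0.4429·0.0000] = 0.0000
Node d (S = 13): V_d = 1/1.04·[0.5571·0.0000 + 0.4429·6.5500] = 2.7891
Node 0 (S = 20): V_0 = 1/1.04·[0.5571·0.0000 + 0.4429·2.7891] = 1.1877

$1.19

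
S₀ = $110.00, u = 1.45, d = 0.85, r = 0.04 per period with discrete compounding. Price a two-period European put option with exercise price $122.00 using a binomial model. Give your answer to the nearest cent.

$18.36

Risk-neutral probability p = (1 + 0.04 − 0.85)/(1.45 − 0.85) = 0.1900/0.6000 = 0.3167
Terminal stock prices: S_uu = 231.3, S_ud = 135.6, S_dd = 79.47
Terminal payoffs (K − S): max(-109.3, 0) = 0, max(-13.57, 0) = 0, max(42.53, 0) = 42.53
Node u (S = 159.5): V_u = 1/1.04·[0.3167·0.0000 + 0.6833·0.0000] = 0.0000
Node d (S = 93.5): V_d = 1/1.04·[0.3167·0.0000 + 0.6833·42.5250] = 27.9411
Node 0 (S = 110): V_0 = 1/1.04·[0.3167·0.0000 + 0.6833·27.9411] = 18.3587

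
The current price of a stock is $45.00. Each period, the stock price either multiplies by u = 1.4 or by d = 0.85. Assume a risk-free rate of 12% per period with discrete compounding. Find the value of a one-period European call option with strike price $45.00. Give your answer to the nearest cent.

Risk-neutral probability p = (1 + 0.12 − 0.85)/(1.4 − 0.85) = 0.2700/0.5500 = 0.4909
Terminal stock prices: S_u = 63, S_d = 38.25
Terminal payoffs (S − K): max(18, 0) = 18, max(-6.75, 0) = 0
Node 0 (S = 45): V_0 = 1/1.12·[0.4909·18.0000 + 0.5091·0.0000] = 7.8896

$7.89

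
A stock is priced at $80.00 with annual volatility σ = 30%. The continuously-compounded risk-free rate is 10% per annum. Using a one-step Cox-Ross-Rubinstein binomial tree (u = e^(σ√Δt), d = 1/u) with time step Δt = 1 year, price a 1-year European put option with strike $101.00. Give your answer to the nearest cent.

$15.17

CRR parameters: u = e^(σ√Δt) = e^(0.3·√1) = 1.3499, d = 1/u = 0.7408
Per-period rate: rΔt = 0.1·1 = 0.1, so R = e^0.1 = 1.1052
Risk-neutral probability p = (e^0.1 − 0.7408)/(1.3499 − 0.7408) = 0.3644/0.6090 = 0.5982
Terminal stock prices: S_u = 108, S_d = 59.27
Terminal payoffs (K − S): max(-6.989, 0) = 0, max(41.73, 0) = 41.73
Node 0 (S = 80): V_0 = e^(−0.1)·[0.5982·0.0000 + 0.4018·41.7345] = 15.1716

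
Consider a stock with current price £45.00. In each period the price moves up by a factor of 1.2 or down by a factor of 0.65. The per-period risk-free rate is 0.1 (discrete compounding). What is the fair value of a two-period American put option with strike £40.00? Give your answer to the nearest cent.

£2.38

Risk-neutral probability p = (1 + 0.1 − 0.65)/(1.2 − 0.65) = 0.4500/0.5500 = 0.8182
Terminal stock prices: S_uu = 64.8, S_ud = 35.1, S_dd = 19.01
Terminal payoffs (K − S): max(-24.8, 0) = 0, max(4.9, 0) = 4.9, max(20.99, 0) = 20.99
Node u (S = 54): continuation = 1/1.1·[0.8182·0.0000 + 0.1818·4.9000] = 0.8099; exercise value = 0.0000 ≤ continuation, so V_u = 0.8099
Node d (S = 29.25): continuation = 1/1.1·[0.8182·4.9000 + 0.1818·20.9875] = 7.1136; exercise value = 10.7500 > continuation, so V_d = 10.7500 (exercise)
Node 0 (S = 45): continuation = 1/1.1·[0.8182·0.8099 + 0.1818·10.7500] = 2.3793; exercise value = 0.0000 ≤ continuation, so V_0 = 2.3793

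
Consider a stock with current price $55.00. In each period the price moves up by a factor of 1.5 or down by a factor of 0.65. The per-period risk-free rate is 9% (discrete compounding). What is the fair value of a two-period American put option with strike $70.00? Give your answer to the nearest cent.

Risk-neutral probability p = (1 + 0.09 − 0.65)/(1.5 − 0.65) = 0.4400/0.8500 = 0.5176
Terminal stock prices: S_uu = 123.8, S_ud = 53.62, S_dd = 23.24
Terminal payoffs (K − S): max(-53.75, 0) = 0, max(16.38, 0) = 16.38, max(46.76, 0) = 46.76
Node u (S = 82.5): continuation = 1/1.09·[0.5176·0.0000 + 0.4824·16.3750] = 7.2464; exercise value = 0.0000 ≤ continuation, so V_u = 7.2464
Node d (S = 35.75): continuation = 1/1.09·[0.5176·16.3750 + 0.4824·46.7625] = 28.4702; exercise value = 34.2500 > continuation, so V_d = 34.2500 (exercise)
Node 0 (S = 55): continuation = 1/1.09·[0.5176·7.2464 + 0.4824·34.2500] = 18.5978; exercise value = 15.0000 ≤ continuation, so V_0 = 18.5978

$18.60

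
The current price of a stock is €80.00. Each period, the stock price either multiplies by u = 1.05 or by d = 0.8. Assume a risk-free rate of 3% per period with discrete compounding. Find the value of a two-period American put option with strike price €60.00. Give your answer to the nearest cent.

€0.05

Risk-neutral probability p = (1 + 0.03 − 0.8)/(1.05 − 0.8) = 0.2300/0.2500 = 0.9200
Terminal stock prices: S_uu = 88.2, S_ud = 67.2, S_dd = 51.2
Terminal payoffs (K − S): max(-28.2, 0) = 0, max(-7.2, 0) = 0, max(8.8, 0) = 8.8
Node u (S = 84): continuation = 1/1.03·[0.9200·0.0000 + 0.0800·0.0000] = 0.0000; exercise value = 0.0000 ≤ continuation, so V_u = 0.0000
Node d (S = 64): continuation = 1/1.03·[0.9200·0.0000 + 0.0800·8.8000] = 0.6835; exercise value = 0.0000 ≤ continuation, so V_d = 0.6835
Node 0 (S = 80): continuation = 1/1.03·[0.9200·0.0000 + 0.0800·0.6835] = 0.0531; exercise value = 0.0000 ≤ continuation, so V_0 = 0.0531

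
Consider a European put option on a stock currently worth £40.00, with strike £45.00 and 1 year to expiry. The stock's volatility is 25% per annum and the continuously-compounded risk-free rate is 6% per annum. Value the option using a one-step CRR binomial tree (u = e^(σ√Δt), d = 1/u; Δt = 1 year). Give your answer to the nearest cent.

CRR parameters: u = e^(σ√Δt) = e^(0.25·√1) = 1.2840, d = 1/u = 0.7788
Per-period rate: rΔt = 0.06·1 = 0.06, so R = e^0.06 = 1.0618
Risk-neutral probability p = (e^0.06 − 0.7788)/(1.2840 − 0.7788) = 0.2830/0.5052 = 0.5602
Terminal stock prices: S_u = 51.36, S_d = 31.15
Terminal payoffs (K − S): max(-6.361, 0) = 0, max(13.85, 0) = 13.85
Node 0 (S = 40): V_0 = e^(−0.06)·[0.5602·0.0000 + 0.4398·13.8480] = 5.7354

£5.74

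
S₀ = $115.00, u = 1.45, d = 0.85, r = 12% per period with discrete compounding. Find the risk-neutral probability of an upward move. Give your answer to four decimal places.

p = 0.4500

Risk-neutral probability p = (1 + 0.12 − 0.85)/(1.45 − 0.85) = 0.2700/0.6000 = 0.4500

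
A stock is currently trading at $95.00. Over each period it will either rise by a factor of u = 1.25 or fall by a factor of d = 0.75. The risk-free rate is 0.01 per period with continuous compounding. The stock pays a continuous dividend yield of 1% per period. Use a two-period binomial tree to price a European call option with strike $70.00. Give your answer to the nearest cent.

$28.56

Per-period risk-free factor R = e^0.01 = 1.0101; dividend-adjusted growth = e^(0.01−0.01) = 1.0000.
Risk-neutral probability p = (1.0000 − 0.75)/(1.25 − 0.75) = 0.2500/0.5000 = 0.5000
Terminal stock prices: S_uu = 148.4, S_ud = 89.06, S_dd = 53.44
Terminal payoffs (S − K): max(78.44, 0) = 78.44, max(19.06, 0) = 19.06, max(-16.56, 0) = 0
Node u (S = 118.8): V_u = e^(−0.01)·[0.5000·78.4375 + 0.5000·19.0625] = 48.2649
Node d (S = 71.25): V_d = e^(−0.01)·[0.5000·19.0625 + 0.5000·0.0000] = 9.4364
Node 0 (S = 95): V_0 = e^(−0.01)·[0.5000·48.2649 + 0.5000·9.4364] = 28.5636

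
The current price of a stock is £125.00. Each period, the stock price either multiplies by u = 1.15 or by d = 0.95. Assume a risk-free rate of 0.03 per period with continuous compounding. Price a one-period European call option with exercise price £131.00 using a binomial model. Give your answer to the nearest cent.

Risk-neutral probability p = (e^0.03 − 0.95)/(1.15 − 0.95) = 0.0805/0.2000 = 0.4023
Terminal stock prices: S_u = 143.8, S_d = 118.8
Terminal payoffs (S − K): max(12.75, 0) = 12.75, max(-12.25, 0) = 0
Node 0 (S = 125): V_0 = e^(−0.03)·[0.4023·12.7500 + 0.5977·0.0000] = 4.9774

£4.98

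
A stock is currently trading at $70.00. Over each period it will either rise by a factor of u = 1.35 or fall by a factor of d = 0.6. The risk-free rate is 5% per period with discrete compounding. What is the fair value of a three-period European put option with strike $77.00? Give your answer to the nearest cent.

$14.28

Risk-neutral probability p = (1 + 0.05 − 0.6)/(1.35 − 0.6) = 0.4500/0.7500 = 0.6000
Terminal stock prices: S_uuu = 172.2, S_uud = 76.55, S_udd = 34.02, S_ddd = 15.12
Terminal payoffs (K − S): max(-95.23, 0) = 0, max(0.455, 0) = 0.455, max(42.98, 0) = 42.98, max(61.88, 0) = 61.88
Node uu (S = 127.6): V_uu = 1/1.05·[0.6000·0.0000 + 0.4000·0.4550] = 0.1733
Node ud (S = 56.7): V_ud = 1/1.05·[0.6000·0.4550 + 0.4000·42.9800] = 16.6333
Node dd (S = 25.2): V_dd = 1/1.05·[0.6000·42.9800 + 0.4000·61.8800] = 48.1333
Node u (S = 94.5): V_u = 1/1.05·[0.6000·0.1733 + 0.4000·16.6333] = 6.4356
Node d (S = 42): V_d = 1/1.05·[0.6000·16.6333 + 0.4000·48.1333] = 27.8413
Node 0 (S = 70): V_0 = 1/1.05·[0.6000·6.4356 + 0.4000·27.8413] = 14.2837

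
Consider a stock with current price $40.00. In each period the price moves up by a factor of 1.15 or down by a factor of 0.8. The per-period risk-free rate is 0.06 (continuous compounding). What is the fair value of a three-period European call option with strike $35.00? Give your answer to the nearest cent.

Risk-neutral probability p = (e^0.06 − 0.8)/(1.15 − 0.8) = 0.2618/0.3500 = 0.7481
Terminal stock prices: S_uuu = 60.83, S_uud = 42.32, S_udd = 29.44, S_ddd = 20.48
Terminal payoffs (S − K): max(25.83, 0) = 25.83, max(7.32, 0) = 7.32, max(-5.56, 0) = 0, max(-14.52, 0) = 0
Node uu (S = 52.9): V_uu = e^(−0.06)·[0.7481·25.8350 + 0.2519·7.3200] = 19.9382
Node ud (S = 36.8): V_ud = e^(−0.06)·[0.7481·7.3200 + 0.2519·0.0000] = 5.1572
Node dd (S = 25.6): V_dd = e^(−0.06)·[0.7481·0.0000 + 0.2519·0.0000] = 0.0000
Node u (S = 46): V_u = e^(−0.06)·[0.7481·19.9382 + 0.2519·5.1572] = 15.2707
Node d (S = 32): V_d = e^(−0.06)·[0.7481·5.1572 + 0.2519·0.0000] = 3.6335
Node 0 (S = 40): V_0 = e^(−0.06)·[0.7481·15.2707 + 0.2519·3.6335] = 11.6207

$11.62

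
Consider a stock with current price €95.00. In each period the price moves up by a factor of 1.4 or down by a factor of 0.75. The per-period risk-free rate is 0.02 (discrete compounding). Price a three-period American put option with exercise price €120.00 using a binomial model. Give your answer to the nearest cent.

€33.99

Risk-neutral probability p = (1 + 0.02 − 0.75)/(1.4 − 0.75) = 0.2700/0.6500 = 0.4154
Terminal stock prices: S_uuu = 260.7, S_uud = 139.6, S_udd = 74.81, S_ddd = 40.08
Terminal payoffs (K − S): max(-140.7, 0) = 0, max(-19.65, 0) = 0, max(45.19, 0) = 45.19, max(79.92, 0) = 79.92
Node uu (S = 186.2): continuation = 1/1.02·[0.4154·0.0000 + 0.5846·0.0000] = 0.0000; exercise value = 0.0000 ≤ continuation, so V_uu = 0.0000
Node ud (S = 99.75): continuation = 1/1.02·[0.4154·0.0000 + 0.5846·45.1875] = 25.8993; exercise value = 20.2500 ≤ continuation, so V_ud = 25.8993
Node dd (S = 53.44): continuation = 1/1.02·[0.4154·45.1875 + 0.5846·79.9219] = 64.2096; exercise value = 66.5625 > continuation, so V_dd = 66.5625 (exercise)
Node u (S = 133): continuation = 1/1.02·[0.4154·0.0000 + 0.5846·25.8993] = 14.8443; exercise value = 0.0000 ≤ continuation, so V_u = 14.8443
Node d (S = 71.25): continuation = 1/1.02·[0.4154·25.8993 + 0.5846·66.5625] = 48.6977; exercise value = 48.7500 > continuation, so V_d = 48.7500 (exercise)
Node 0 (S = 95): continuation = 1/1.02·[0.4154·14.8443 + 0.5846·48.7500] = 33.9863; exercise value = 25.0000 ≤ continuation, so V_0 = 33.9863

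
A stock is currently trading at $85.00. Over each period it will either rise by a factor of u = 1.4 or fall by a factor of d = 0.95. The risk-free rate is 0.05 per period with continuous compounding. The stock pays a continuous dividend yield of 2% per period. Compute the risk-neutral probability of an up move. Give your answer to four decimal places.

Per-period risk-free factor R = e^0.05 = 1.0513; dividend-adjusted growth = e^(0.05−0.02) = 1.0305.
Risk-neutral probability p = (1.0305 − 0.95)/(1.4 − 0.95) = 0.0805/0.4500 = 0.1788

p = 0.1788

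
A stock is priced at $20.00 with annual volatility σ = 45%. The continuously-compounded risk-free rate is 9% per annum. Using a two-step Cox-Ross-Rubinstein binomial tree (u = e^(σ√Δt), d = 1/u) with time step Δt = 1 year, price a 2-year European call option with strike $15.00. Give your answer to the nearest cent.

CRR parameters: u = e^(σ√Δt) = e^(0.45·√1) = 1.5683, d = 1/u = 0.6376
Per-period rate: rΔt = 0.09·1 = 0.09, so R = e^0.09 = 1.0942
Risk-neutral probability p = (e^0.09 − 0.6376)/(1.5683 − 0.6376) = 0.4565/0.9307 = 0.4905
Terminal stock prices: S_uu = 49.19, S_ud = 20, S_dd = 8.131
Terminal payoffs (S − K): max(34.19, 0) = 34.19, max(5, 0) = 5, max(-6.869, 0) = 0
Node u (S = 31.37): V_u = e^(−0.09)·[0.4905·34.1921 + 0.5095·5.0000] = 17.6573
Node d (S = 12.75): V_d = e^(−0.09)·[0.4905·5.0000 + 0.5095·0.0000] = 2.2416
Node 0 (S = 20): V_0 = e^(−0.09)·[0.4905·17.6573 + 0.5095·2.2416] = 8.9600

$8.96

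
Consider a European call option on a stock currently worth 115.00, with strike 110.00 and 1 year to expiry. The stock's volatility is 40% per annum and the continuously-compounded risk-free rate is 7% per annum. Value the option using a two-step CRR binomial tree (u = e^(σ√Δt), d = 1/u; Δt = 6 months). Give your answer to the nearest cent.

CRR parameters: u = e^(σ√Δt) = e^(0.4·√0.5) = 1.3269, d = 1/u = 0.7536
Per-period rate: rΔt = 0.07·0.5 = 0.035, so R = e^0.035 = 1.0356
Risk-neutral probability p = (e^0.035 − 0.7536)/(1.3269 − 0.7536) = 0.2820/0.5733 = 0.4919
Terminal stock prices: S_uu = 202.5, S_ud = 115, S_dd = 65.32
Terminal payoffs (S − K): max(92.48, 0) = 92.48, max(5, 0) = 5, max(-44.68, 0) = 0
Node u (S = 152.6): V_u = e^(−0.035)·[0.4919·92.4752 + 0.5081·5.0000] = 46.3765
Node d (S = 86.67): V_d = e^(−0.035)·[0.4919·5.0000 + 0.5081·0.0000] = 2.3749
Node 0 (S = 115): V_0 = e^(−0.035)·[0.4919·46.3765 + 0.5081·2.3749] = 23.1928

23.19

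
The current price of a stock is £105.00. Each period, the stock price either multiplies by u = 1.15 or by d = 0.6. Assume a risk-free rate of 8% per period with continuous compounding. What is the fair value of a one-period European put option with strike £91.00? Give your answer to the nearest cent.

£3.14

Risk-neutral probability p = (e^0.08 − 0.6)/(1.15 − 0.6) = 0.4833/0.5500 = 0.8787
Terminal stock prices: S_u = 120.7, S_d = 63
Terminal payoffs (K − S): max(-29.75, 0) = 0, max(28, 0) = 28
Node 0 (S = 105): V_0 = e^(−0.08)·[0.8787·0.0000 + 0.1213·28.0000] = 3.1352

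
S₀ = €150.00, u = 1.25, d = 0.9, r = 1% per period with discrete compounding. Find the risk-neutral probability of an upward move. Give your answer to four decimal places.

p = 0.3143

Risk-neutral probability p = (1 + 0.01 − 0.9)/(1.25 − 0.9) = 0.1100/0.3500 = 0.3143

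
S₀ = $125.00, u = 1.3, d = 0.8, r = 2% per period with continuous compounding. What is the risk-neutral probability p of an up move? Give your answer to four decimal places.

p = 0.4404

Risk-neutral probability p = (e^0.02 − 0.8)/(1.3 − 0.8) = 0.2202/0.5000 = 0.4404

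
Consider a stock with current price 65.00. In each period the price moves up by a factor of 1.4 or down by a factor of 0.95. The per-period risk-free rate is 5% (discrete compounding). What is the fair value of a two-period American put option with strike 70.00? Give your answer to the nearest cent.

Risk-neutral probability p = (1 + 0.05 − 0.95)/(1.4 − 0.95) = 0.1000/0.4500 = 0.2222
Terminal stock prices: S_uu = 127.4, S_ud = 86.45, S_dd = 58.66
Terminal payoffs (K − S): max(-57.4, 0) = 0, max(-16.45, 0) = 0, max(11.34, 0) = 11.34
Node u (S = 91): continuation = 1/1.05·[0.2222·0.0000 + 0.7778·0.0000] = 0.0000; exercise value = 0.0000 ≤ continuation, so V_u = 0.0000
Node d (S = 61.75): continuation = 1/1.05·[0.2222·0.0000 + 0.7778·11.3375] = 8.3981; exercise value = 8.2500 ≤ continuation, so V_d = 8.3981
Node 0 (S = 65): continuation = 1/1.05·[0.2222·0.0000 + 0.7778·8.3981] = 6.2209; exercise value = 5.0000 ≤ continuation, so V_0 = 6.2209

6.22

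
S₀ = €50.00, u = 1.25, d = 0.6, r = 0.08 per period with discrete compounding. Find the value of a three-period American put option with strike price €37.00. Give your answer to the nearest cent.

€2.28

Risk-neutral probability p = (1 + 0.08 − 0.6)/(1.25 − 0.6) = 0.4800/0.6500 = 0.7385
Terminal stock prices: S_uuu = 97.66, S_uud = 46.88, S_udd = 22.5, S_ddd = 10.8
Terminal payoffs (K − S): max(-60.66, 0) = 0, max(-9.875, 0) = 0, max(14.5, 0) = 14.5, max(26.2, 0) = 26.2
Node uu (S = 78.12): continuation = 1/1.08·[0.7385·0.0000 + 0.2615·0.0000] = 0.0000; exercise value = 0.0000 ≤ continuation, so V_uu = 0.0000
Node ud (S = 37.5): continuation = 1/1.08·[0.7385·0.0000 + 0.2615·14.5000] = 3.5114; exercise value = 0.0000 ≤ continuation, so V_ud = 3.5114
Node dd (S = 18): continuation = 1/1.08·[0.7385·14.5000 + 0.2615·26.2000] = 16.2593; exercise value = 19.0000 > continuation, so V_dd = 19.0000 (exercise)
Node u (S = 62.5): continuation = 1/1.08·[0.7385·0.0000 + 0.2615·3.5114] = 0.8503; exercise value = 0.0000 ≤ continuation, so V_u = 0.8503
Node d (S = 30): continuation = 1/1.08·[0.7385·3.5114 + 0.2615·19.0000] = 7.0021; exercise value = 7.0000 ≤ continuation, so V_d = 7.0021
Node 0 (S = 50): continuation = 1/1.08·[0.7385·0.8503 + 0.2615·7.0021] = 2.2771; exercise value = 0.0000 ≤ continuation, so V_0 = 2.2771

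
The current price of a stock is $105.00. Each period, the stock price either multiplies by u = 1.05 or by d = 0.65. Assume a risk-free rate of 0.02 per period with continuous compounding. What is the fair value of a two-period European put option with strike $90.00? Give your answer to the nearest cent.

$2.67

Risk-neutral probability p = (e^0.02 − 0.65)/(1.05 − 0.65) = 0.3702/0.4000 = 0.9255
Terminal stock prices: S_uu = 115.8, S_ud = 71.66, S_dd = 44.36
Terminal payoffs (K − S): max(-25.76, 0) = 0, max(18.34, 0) = 18.34, max(45.64, 0) = 45.64
Node u (S = 110.2): V_u = e^(−0.02)·[0.9255·0.0000 + 0.0745·18.3375] = 1.3390
Node d (S = 68.25): V_d = e^(−0.02)·[0.9255·18.3375 + 0.0745·45.6375] = 19.9679
Node 0 (S = 105): V_0 = e^(−0.02)·[0.9255·1.3390 + 0.0745·19.9679] = 2.6728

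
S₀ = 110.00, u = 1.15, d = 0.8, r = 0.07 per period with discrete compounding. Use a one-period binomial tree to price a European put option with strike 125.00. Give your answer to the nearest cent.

7.90

Risk-neutral probability p = (1 + 0.07 − 0.8)/(1.15 − 0.8) = 0.2700/0.3500 = 0.7714
Terminal stock prices: S_u = 126.5, S_d = 88
Terminal payoffs (K − S): max(-1.5, 0) = 0, max(37, 0) = 37
Node 0 (S = 110): V_0 = 1/1.07·[0.7714·0.0000 + 0.2286·37.0000] = 7.9039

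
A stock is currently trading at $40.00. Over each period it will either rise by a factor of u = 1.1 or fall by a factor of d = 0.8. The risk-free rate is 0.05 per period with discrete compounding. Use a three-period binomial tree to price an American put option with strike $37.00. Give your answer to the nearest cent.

Risk-neutral probability p = (1 + 0.05 − 0.8)/(1.1 − 0.8) = 0.2500/0.3000 = 0.8333
Terminal stock prices: S_uuu = 53.24, S_uud = 38.72, S_udd = 28.16, S_ddd = 20.48
Terminal payoffs (K − S): max(-16.24, 0) = 0, max(-1.72, 0) = 0, max(8.84, 0) = 8.84, max(16.52, 0) = 16.52
Node uu (S = 48.4): continuation = 1/1.05·[0.8333·0.0000 + 0.1667·0.0000] = 0.0000; exercise value = 0.0000 ≤ continuation, so V_uu = 0.0000
Node ud (S = 35.2): continuation = 1/1.05·[0.8333·0.0000 + 0.1667·8.8400] = 1.4032; exercise value = 1.8000 > continuation, so V_ud = 1.8000 (exercise)
Node dd (S = 25.6): continuation = 1/1.05·[0.8333·8.8400 + 0.1667·16.5200] = 9.6381; exercise value = 11.4000 > continuation, so V_dd = 11.4000 (exercise)
Node u (S = 44): continuation = 1/1.05·[0.8333·0.0000 + 0.1667·1.8000] = 0.2857; exercise value = 0.0000 ≤ continuation, so V_u = 0.2857
Node d (S = 32): continuation = 1/1.05·[0.8333·1.8000 + 0.1667·11.4000] = 3.2381; exercise value = 5.0000 > continuation, so V_d = 5.0000 (exercise)
Node 0 (S = 40): continuation = 1/1.05·[0.8333·0.2857 + 0.1667·5.0000] = 1.0204; exercise value = 0.0000 ≤ continuation, so V_0 = 1.0204

$1.02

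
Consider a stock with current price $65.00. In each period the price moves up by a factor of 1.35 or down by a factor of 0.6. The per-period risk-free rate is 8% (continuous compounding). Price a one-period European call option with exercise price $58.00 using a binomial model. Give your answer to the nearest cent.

$17.70

Risk-neutral probability p = (e^0.08 − 0.6)/(1.35 − 0.6) = 0.4833/0.7500 = 0.6444
Terminal stock prices: S_u = 87.75, S_d = 39
Terminal payoffs (S − K): max(29.75, 0) = 29.75, max(-19, 0) = 0
Node 0 (S = 65): V_0 = e^(−0.08)·[0.6444·29.7500 + 0.3556·0.0000] = 17.6965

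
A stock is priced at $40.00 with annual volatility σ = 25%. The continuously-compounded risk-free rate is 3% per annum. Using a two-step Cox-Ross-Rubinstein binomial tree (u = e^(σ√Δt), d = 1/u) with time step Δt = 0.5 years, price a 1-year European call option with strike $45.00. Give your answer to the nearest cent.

$2.88

CRR parameters: u = e^(σ√Δt) = e^(0.25·√0.5) = 1.1934, d = 1/u = 0.8380
Per-period rate: rΔt = 0.03·0.5 = 0.015, so R = e^0.015 = 1.0151
Risk-neutral probability p = (e^0.015 − 0.8380)/(1.1934 − 0.8380) = 0.1771/0.3554 = 0.4984
Terminal stock prices: S_uu = 56.96, S_ud = 40, S_dd = 28.09
Terminal payoffs (S − K): max(11.96, 0) = 11.96, max(-5, 0) = 0, max(-16.91, 0) = 0
Node u (S = 47.73): V_u = e^(−0.015)·[0.4984·11.9648 + 0.5016·0.0000] = 5.8750
Node d (S = 33.52): V_d = e^(−0.015)·[0.4984·0.0000 + 0.5016·0.0000] = 0.0000
Node 0 (S = 40): V_0 = e^(−0.015)·[0.4984·5.8750 + 0.5016·0.0000] = 2.8848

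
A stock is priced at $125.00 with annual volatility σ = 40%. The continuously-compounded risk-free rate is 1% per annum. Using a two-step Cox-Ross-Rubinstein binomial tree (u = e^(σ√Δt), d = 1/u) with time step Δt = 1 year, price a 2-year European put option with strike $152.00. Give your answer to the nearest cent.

$45.14

CRR parameters: u = e^(σ√Δt) = e^(0.4·√1) = 1.4918, d = 1/u = 0.6703
Per-period rate: rΔt = 0.01·1 = 0.01, so R = e^0.01 = 1.0101
Risk-neutral probability p = (e^0.01 − 0.6703)/(1.4918 − 0.6703) = 0.3397/0.8215 = 0.4135
Terminal stock prices: S_uu = 278.2, S_ud = 125, S_dd = 56.17
Terminal payoffs (K − S): max(-126.2, 0) = 0, max(27, 0) = 27, max(95.83, 0) = 95.83
Node u (S = 186.5): V_u = e^(−0.01)·[0.4135·0.0000 + 0.5865·27.0000] = 15.6767
Node d (S = 83.79): V_d = e^(−0.01)·[0.4135·27.0000 + 0.5865·95.8339] = 66.6976
Node 0 (S = 125): V_0 = e^(−0.01)·[0.4135·15.6767 + 0.5865·66.6976] = 45.1444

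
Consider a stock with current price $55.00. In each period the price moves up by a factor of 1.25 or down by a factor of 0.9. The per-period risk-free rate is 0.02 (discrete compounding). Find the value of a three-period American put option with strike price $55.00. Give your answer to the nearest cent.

Risk-neutral probability p = (1 + 0.02 − 0.9)/(1.25 − 0.9) = 0.1200/0.3500 = 0.3429
Terminal stock prices: S_uuu = 107.4, S_uud = 77.34, S_udd = 55.69, S_ddd = 40.1
Terminal payoffs (K − S): max(-52.42, 0) = 0, max(-22.34, 0) = 0, max(-0.6875, 0) = 0, max(14.9, 0) = 14.9
Node uu (S = 85.94): continuation = 1/1.02·[0.3429·0.0000 + 0.6571·0.0000] = 0.0000; exercise value = 0.0000 ≤ continuation, so V_uu = 0.0000
Node ud (S = 61.88): continuation = 1/1.02·[0.3429·0.0000 + 0.6571·0.0000] = 0.0000; exercise value = 0.0000 ≤ continuation, so V_ud = 0.0000
Node dd (S = 44.55): continuation = 1/1.02·[0.3429·0.0000 + 0.6571·14.9050] = 9.6027; exercise value = 10.4500 > continuation, so V_dd = 10.4500 (exercise)
Node u (S = 68.75): continuation = 1/1.02·[0.3429·0.0000 + 0.6571·0.0000] = 0.0000; exercise value = 0.0000 ≤ continuation, so V_u = 0.0000
Node d (S = 49.5): continuation = 1/1.02·[0.3429·0.0000 + 0.6571·10.4500] = 6.7325; exercise value = 5.5000 ≤ continuation, so V_d = 6.7325
Node 0 (S = 55): continuation = 1/1.02·[0.3429·0.0000 + 0.6571·6.7325] = 4.3375; exercise value = 0.0000 ≤ continuation, so V_0 = 4.3375

$4.34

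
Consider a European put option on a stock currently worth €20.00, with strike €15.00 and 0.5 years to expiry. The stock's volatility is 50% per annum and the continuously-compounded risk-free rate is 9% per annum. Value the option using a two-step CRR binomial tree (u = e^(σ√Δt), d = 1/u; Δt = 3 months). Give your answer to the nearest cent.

€0.73

CRR parameters: u = e^(σ√Δt) = e^(0.5·√0.25) = 1.2840, d = 1/u = 0.7788
Per-period rate: rΔt = 0.09·0.25 = 0.0225, so R = e^0.0225 = 1.0228
Risk-neutral probability p = (e^0.0225 − 0.7788)/(1.2840 − 0.7788) = 0.2440/0.5052 = 0.4829
Terminal stock prices: S_uu = 32.97, S_ud = 20, S_dd = 12.13
Terminal payoffs (K − S): max(-17.97, 0) = 0, max(-5, 0) = 0, max(2.869, 0) = 2.869
Node u (S = 25.68): V_u = e^(−0.0225)·[0.4829·0.0000 + 0.5171·0.0000] = 0.0000
Node d (S = 15.58): V_d = e^(−0.0225)·[0.4829·0.0000 + 0.5171·2.8694] = 1.4509
Node 0 (S = 20): V_0 = e^(−0.0225)·[0.4829·0.0000 + 0.5171·1.4509] = 0.7336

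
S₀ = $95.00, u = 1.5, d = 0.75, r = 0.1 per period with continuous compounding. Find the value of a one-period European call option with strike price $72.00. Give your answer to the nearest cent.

Risk-neutral probability p = (e^0.1 − 0.75)/(1.5 − 0.75) = 0.3552/0.7500 = 0.4736
Terminal stock prices: S_u = 142.5, S_d = 71.25
Terminal payoffs (S − K): max(70.5, 0) = 70.5, max(-0.75, 0) = 0
Node 0 (S = 95): V_0 = e^(−0.1)·[0.4736·70.5000 + 0.5264·0.0000] = 30.2090

$30.21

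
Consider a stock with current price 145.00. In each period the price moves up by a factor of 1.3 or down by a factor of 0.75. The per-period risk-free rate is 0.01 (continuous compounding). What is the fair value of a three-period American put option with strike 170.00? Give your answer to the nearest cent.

40.41

Risk-neutral probability p = (e^0.01 − 0.75)/(1.3 − 0.75) = 0.2601/0.5500 = 0.4728
Terminal stock prices: S_uuu = 318.6, S_uud = 183.8, S_udd = 106, S_ddd = 61.17
Terminal payoffs (K − S): max(-148.6, 0) = 0, max(-13.79, 0) = 0, max(63.97, 0) = 63.97, max(108.8, 0) = 108.8
Node uu (S = 245.1): continuation = e^(−0.01)·[0.4728·0.0000 + 0.5272·0.0000] = 0.0000; exercise value = 0.0000 ≤ continuation, so V_uu = 0.0000
Node ud (S = 141.4): continuation = e^(−0.01)·[0.4728·0.0000 + 0.5272·63.9688] = 33.3876; exercise value = 28.6250 ≤ continuation, so V_ud = 33.3876
Node dd (S = 81.56): continuation = e^(−0.01)·[0.4728·63.9688 + 0.5272·108.8281] = 86.7460; exercise value = 88.4375 > continuation, so V_dd = 88.4375 (exercise)
Node u (S = 188.5): continuation = e^(−0.01)·[0.4728·0.0000 + 0.5272·33.3876] = 17.4262; exercise value = 0.0000 ≤ continuation, so V_u = 17.4262
Node d (S = 108.8): continuation = e^(−0.01)·[0.4728·33.3876 + 0.5272·88.4375] = 61.7879; exercise value = 61.2500 ≤ continuation, so V_d = 61.7879
Node 0 (S = 145): continuation = e^(−0.01)·[0.4728·17.4262 + 0.5272·61.7879] = 40.4068; exercise value = 25.0000 ≤ continuation, so V_0 = 40.4068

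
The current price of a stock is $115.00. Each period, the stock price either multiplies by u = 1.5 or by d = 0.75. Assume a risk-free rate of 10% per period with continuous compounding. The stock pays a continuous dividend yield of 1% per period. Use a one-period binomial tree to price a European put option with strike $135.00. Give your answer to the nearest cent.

Per-period risk-free factor R = e^0.1 = 1.1052; dividend-adjusted growth = e^(0.1−0.01) = 1.0942.
Risk-neutral probability p = (1.0942 − 0.75)/(1.5 − 0.75) = 0.3442/0.7500 = 0.4589
Terminal stock prices: S_u = 172.5, S_d = 86.25
Terminal payoffs (K − S): max(-37.5, 0) = 0, max(48.75, 0) = 48.75
Node 0 (S = 115): V_0 = e^(−0.1)·[0.4589·0.0000 + 0.5411·48.7500] = 23.8684

$23.87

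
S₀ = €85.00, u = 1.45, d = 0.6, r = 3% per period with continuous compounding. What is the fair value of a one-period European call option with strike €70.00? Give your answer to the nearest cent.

Risk-neutral probability p = (e^0.03 − 0.6)/(1.45 − 0.6) = 0.4305/0.8500 = 0.5064
Terminal stock prices: S_u = 123.2, S_d = 51
Terminal payoffs (S − K): max(53.25, 0) = 53.25, max(-19, 0) = 0
Node 0 (S = 85): V_0 = e^(−0.03)·[0.5064·53.2500 + 0.4936·0.0000] = 26.1697

€26.17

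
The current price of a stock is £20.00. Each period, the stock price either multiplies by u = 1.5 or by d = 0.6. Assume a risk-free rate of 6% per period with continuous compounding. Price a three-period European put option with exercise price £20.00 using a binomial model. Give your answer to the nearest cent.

Risk-neutral probability p = (e^0.06 − 0.6)/(1.5 − 0.6) = 0.4618/0.9000 = 0.5132
Terminal stock prices: S_uuu = 67.5, S_uud = 27, S_udd = 10.8, S_ddd = 4.32
Terminal payoffs (K − S): max(-47.5, 0) = 0, max(-7, 0) = 0, max(9.2, 0) = 9.2, max(15.68, 0) = 15.68
Node uu (S = 45): V_uu = e^(−0.06)·[0.5132·0.0000 + 0.4868·0.0000] = 0.0000
Node ud (S = 18): V_ud = e^(−0.06)·[0.5132·0.0000 + 0.4868·9.2000] = 4.2182
Node dd (S = 7.2): V_dd = e^(−0.06)·[0.5132·9.2000 + 0.4868·15.6800] = 11.6353
Node u (S = 30): V_u = e^(−0.06)·[0.5132·0.0000 + 0.4868·4.2182] = 1.9340
Node d (S = 12): V_d = e^(−0.06)·[0.5132·4.2182 + 0.4868·11.6353] = 7.3732
Node 0 (S = 20): V_0 = e^(−0.06)·[0.5132·1.9340 + 0.4868·7.3732] = 4.3153

£4.32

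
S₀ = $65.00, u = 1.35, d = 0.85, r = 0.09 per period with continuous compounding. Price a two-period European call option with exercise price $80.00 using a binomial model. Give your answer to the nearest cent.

Risk-neutral probability p = (e^0.09 − 0.85)/(1.35 − 0.85) = 0.2442/0.5000 = 0.4883
Terminal stock prices: S_uu = 118.5, S_ud = 74.59, S_dd = 46.96
Terminal payoffs (S − K): max(38.46, 0) = 38.46, max(-5.413, 0) = 0, max(-33.04, 0) = 0
Node u (S = 87.75): V_u = e^(−0.09)·[0.4883·38.4625 + 0.5117·0.0000] = 17.1665
Node d (S = 55.25): V_d = e^(−0.09)·[0.4883·0.0000 + 0.5117·0.0000] = 0.0000
Node 0 (S = 65): V_0 = e^(−0.09)·[0.4883·17.1665 + 0.5117·0.0000] = 7.6617

$7.66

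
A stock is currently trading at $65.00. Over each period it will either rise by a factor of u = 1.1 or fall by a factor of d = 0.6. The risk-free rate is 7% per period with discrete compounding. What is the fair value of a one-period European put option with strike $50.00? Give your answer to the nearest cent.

$0.62

Risk-neutral probability p = (1 + 0.07 − 0.6)/(1.1 − 0.6) = 0.4700/0.5000 = 0.9400
Terminal stock prices: S_u = 71.5, S_d = 39
Terminal payoffs (K − S): max(-21.5, 0) = 0, max(11, 0) = 11
Node 0 (S = 65): V_0 = 1/1.07·[0.9400·0.0000 + 0.0600·11.0000] = 0.6168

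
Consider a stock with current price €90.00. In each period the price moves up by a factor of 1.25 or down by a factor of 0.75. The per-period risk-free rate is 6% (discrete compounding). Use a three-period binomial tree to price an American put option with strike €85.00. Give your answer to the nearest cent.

Risk-neutral probability p = (1 + 0.06 − 0.75)/(1.25 − 0.75) = 0.3100/0.5000 = 0.6200
Terminal stock prices: S_uuu = 175.8, S_uud = 105.5, S_udd = 63.28, S_ddd = 37.97
Terminal payoffs (K − S): max(-90.78, 0) = 0, max(-20.47, 0) = 0, max(21.72, 0) = 21.72, max(47.03, 0) = 47.03
Node uu (S = 140.6): continuation = 1/1.06·[0.6200·0.0000 + 0.3800·0.0000] = 0.0000; exercise value = 0.0000 ≤ continuation, so V_uu = 0.0000
Node ud (S = 84.38): continuation = 1/1.06·[0.6200·0.0000 + 0.3800·21.7188] = 7.7860; exercise value = 0.6250 ≤ continuation, so V_ud = 7.7860
Node dd (S = 50.62): continuation = 1/1.06·[0.6200·21.7188 + 0.3800·47.0312] = 29.5637; exercise value = 34.3750 > continuation, so V_dd = 34.3750 (exercise)
Node u (S = 112.5): continuation = 1/1.06·[0.6200·0.0000 + 0.3800·7.7860] = 2.7912; exercise value = 0.0000 ≤ continuation, so V_u = 2.7912
Node d (S = 67.5): continuation = 1/1.06·[0.6200·7.7860 + 0.3800·34.3750] = 16.8772; exercise value = 17.5000 > continuation, so V_d = 17.5000 (exercise)
Node 0 (S = 90): continuation = 1/1.06·[0.6200·2.7912 + 0.3800·17.5000] = 7.9062; exercise value = 0.0000 ≤ continuation, so V_0 = 7.9062

€7.91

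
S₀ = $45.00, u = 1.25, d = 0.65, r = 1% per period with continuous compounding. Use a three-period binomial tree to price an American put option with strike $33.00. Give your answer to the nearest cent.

Risk-neutral probability p = (e^0.01 − 0.65)/(1.25 − 0.65) = 0.3601/0.6000 = 0.6001
Terminal stock prices: S_uuu = 87.89, S_uud = 45.7, S_udd = 23.77, S_ddd = 12.36
Terminal payoffs (K − S): max(-54.89, 0) = 0, max(-12.7, 0) = 0, max(9.234, 0) = 9.234, max(20.64, 0) = 20.64
Node uu (S = 70.31): continuation = e^(−0.01)·[0.6001·0.0000 + 0.3999·0.0000] = 0.0000; exercise value = 0.0000 ≤ continuation, so V_uu = 0.0000
Node ud (S = 36.56): continuation = e^(−0.01)·[0.6001·0.0000 + 0.3999·9.2344] = 3.6562; exercise value = 0.0000 ≤ continuation, so V_ud = 3.6562
Node dd (S = 19.01): continuation = e^(−0.01)·[0.6001·9.2344 + 0.3999·20.6419] = 13.6591; exercise value = 13.9875 > continuation, so V_dd = 13.9875 (exercise)
Node u (S = 56.25): continuation = e^(−0.01)·[0.6001·0.0000 + 0.3999·3.6562] = 1.4476; exercise value = 0.0000 ≤ continuation, so V_u = 1.4476
Node d (S = 29.25): continuation = e^(−0.01)·[0.6001·3.6562 + 0.3999·13.9875] = 7.7104; exercise value = 3.7500 ≤ continuation, so V_d = 7.7104
Node 0 (S = 45): continuation = e^(−0.01)·[0.6001·1.4476 + 0.3999·7.7104] = 3.9129; exercise value = 0.0000 ≤ continuation, so V_0 = 3.9129

$3.91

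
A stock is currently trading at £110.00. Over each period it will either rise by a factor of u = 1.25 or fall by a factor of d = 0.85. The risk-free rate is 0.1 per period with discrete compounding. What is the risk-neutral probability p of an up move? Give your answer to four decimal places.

p = 0.6250

Risk-neutral probability p = (1 + 0.1 − 0.85)/(1.25 − 0.85) = 0.2500/0.4000 = 0.6250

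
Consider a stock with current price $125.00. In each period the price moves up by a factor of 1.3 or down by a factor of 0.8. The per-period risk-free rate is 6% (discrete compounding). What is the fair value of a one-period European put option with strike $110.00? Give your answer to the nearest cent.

$4.53

Risk-neutral probability p = (1 + 0.06 − 0.8)/(1.3 − 0.8) = 0.2600/0.5000 = 0.5200
Terminal stock prices: S_u = 162.5, S_d = 100
Terminal payoffs (K − S): max(-52.5, 0) = 0, max(10, 0) = 10
Node 0 (S = 125): V_0 = 1/1.06·[0.5200·0.0000 + 0.4800·10.0000] = 4.5283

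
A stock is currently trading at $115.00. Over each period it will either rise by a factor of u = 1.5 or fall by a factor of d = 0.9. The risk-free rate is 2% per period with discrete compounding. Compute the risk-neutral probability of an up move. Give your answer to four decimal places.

p = 0.2000

Risk-neutral probability p = (1 + 0.02 − 0.9)/(1.5 − 0.9) = 0.1200/0.6000 = 0.2000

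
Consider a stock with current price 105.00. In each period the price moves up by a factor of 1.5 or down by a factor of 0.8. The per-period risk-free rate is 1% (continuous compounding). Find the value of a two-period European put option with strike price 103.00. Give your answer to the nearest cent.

17.19

Risk-neutral probability p = (e^0.01 − 0.8)/(1.5 − 0.8) = 0.2101/0.7000 = 0.3001
Terminal stock prices: S_uu = 236.2, S_ud = 126, S_dd = 67.2
Terminal payoffs (K − S): max(-133.2, 0) = 0, max(-23, 0) = 0, max(35.8, 0) = 35.8
Node u (S = 157.5): V_u = e^(−0.01)·[0.3001·0.0000 + 0.6999·0.0000] = 0.0000
Node d (S = 84): V_d = e^(−0.01)·[0.3001·0.0000 + 0.6999·35.8000] = 24.8081
Node 0 (S = 105): V_0 = e^(−0.01)·[0.3001·0.0000 + 0.6999·24.8081] = 17.1911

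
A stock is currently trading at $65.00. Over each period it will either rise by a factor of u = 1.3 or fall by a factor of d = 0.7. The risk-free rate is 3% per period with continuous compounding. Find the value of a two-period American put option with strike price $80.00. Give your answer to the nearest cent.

Risk-neutral probability p = (e^0.03 − 0.7)/(1.3 − 0.7) = 0.3305/0.6000 = 0.5508
Terminal stock prices: S_uu = 109.9, S_ud = 59.15, S_dd = 31.85
Terminal payoffs (K − S): max(-29.85, 0) = 0, max(20.85, 0) = 20.85, max(48.15, 0) = 48.15
Node u (S = 84.5): continuation = e^(−0.03)·[0.5508·0.0000 + 0.4492·20.8500] = 9.0899; exercise value = 0.0000 ≤ continuation, so V_u = 9.0899
Node d (S = 45.5): continuation = e^(−0.03)·[0.5508·20.8500 + 0.4492·48.1500] = 32.1356; exercise value = 34.5000 > continuation, so V_d = 34.5000 (exercise)
Node 0 (S = 65): continuation = e^(−0.03)·[0.5508·9.0899 + 0.4492·34.5000] = 19.8992; exercise value = 15.0000 ≤ continuation, so V_0 = 19.8992

$19.90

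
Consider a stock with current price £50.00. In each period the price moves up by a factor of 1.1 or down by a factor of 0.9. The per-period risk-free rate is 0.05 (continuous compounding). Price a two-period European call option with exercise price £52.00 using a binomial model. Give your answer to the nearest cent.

Risk-neutral probability p = (e^0.05 − 0.9)/(1.1 − 0.9) = 0.1513/0.2000 = 0.7564
Terminal stock prices: S_uu = 60.5, S_ud = 49.5, S_dd = 40.5
Terminal payoffs (S − K): max(8.5, 0) = 8.5, max(-2.5, 0) = 0, max(-11.5, 0) = 0
Node u (S = 55): V_u = e^(−0.05)·[0.7564·8.5000 + 0.2436·0.0000] = 6.1155
Node d (S = 45): V_d = e^(−0.05)·[0.7564·0.0000 + 0.2436·0.0000] = 0.0000
Node 0 (S = 50): V_0 = e^(−0.05)·[0.7564·6.1155 + 0.2436·0.0000] = 4.3999

£4.40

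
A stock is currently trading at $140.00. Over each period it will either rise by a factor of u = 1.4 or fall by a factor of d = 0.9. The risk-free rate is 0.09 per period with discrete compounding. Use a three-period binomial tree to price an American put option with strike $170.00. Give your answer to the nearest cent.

$30.00

Risk-neutral probability p = (1 + 0.09 − 0.9)/(1.4 − 0.9) = 0.1900/0.5000 = 0.3800
Terminal stock prices: S_uuu = 384.2, S_uud = 247, S_udd = 158.8, S_ddd = 102.1
Terminal payoffs (K − S): max(-214.2, 0) = 0, max(-76.96, 0) = 0, max(11.24, 0) = 11.24, max(67.94, 0) = 67.94
Node uu (S = 274.4): continuation = 1/1.09·[0.3800·0.0000 + 0.6200·0.0000] = 0.0000; exercise value = 0.0000 ≤ continuation, so V_uu = 0.0000
Node ud (S = 176.4): continuation = 1/1.09·[0.3800·0.0000 + 0.6200·11.2400] = 6.3934; exercise value = 0.0000 ≤ continuation, so V_ud = 6.3934
Node dd (S = 113.4): continuation = 1/1.09·[0.3800·11.2400 + 0.6200·67.9400] = 42.5633; exercise value = 56.6000 > continuation, so V_dd = 56.6000 (exercise)
Node u (S = 196): continuation = 1/1.09·[0.3800·0.0000 + 0.6200·6.3934] = 3.6366; exercise value = 0.0000 ≤ continuation, so V_u = 3.6366
Node d (S = 126): continuation = 1/1.09·[0.3800·6.3934 + 0.6200·56.6000] = 34.4234; exercise value = 44.0000 > continuation, so V_d = 44.0000 (exercise)
Node 0 (S = 140): continuation = 1/1.09·[0.3800·3.6366 + 0.6200·44.0000] = 26.2953; exercise value = 30.0000 > continuation, so V_0 = 30.0000 (exercise)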